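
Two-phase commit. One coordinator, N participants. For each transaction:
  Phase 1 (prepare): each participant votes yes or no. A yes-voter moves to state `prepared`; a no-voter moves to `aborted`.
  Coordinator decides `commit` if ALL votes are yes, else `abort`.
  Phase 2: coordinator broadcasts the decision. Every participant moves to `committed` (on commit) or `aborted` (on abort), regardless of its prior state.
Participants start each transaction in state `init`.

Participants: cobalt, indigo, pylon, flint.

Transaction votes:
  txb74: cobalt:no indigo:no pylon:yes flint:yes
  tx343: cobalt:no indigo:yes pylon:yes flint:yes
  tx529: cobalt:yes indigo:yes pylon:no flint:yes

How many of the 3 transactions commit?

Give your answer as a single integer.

txb74: no from cobalt, indigo -> abort (commits=0)
tx343: no from cobalt -> abort (commits=0)
tx529: no from pylon -> abort (commits=0)

Answer: 0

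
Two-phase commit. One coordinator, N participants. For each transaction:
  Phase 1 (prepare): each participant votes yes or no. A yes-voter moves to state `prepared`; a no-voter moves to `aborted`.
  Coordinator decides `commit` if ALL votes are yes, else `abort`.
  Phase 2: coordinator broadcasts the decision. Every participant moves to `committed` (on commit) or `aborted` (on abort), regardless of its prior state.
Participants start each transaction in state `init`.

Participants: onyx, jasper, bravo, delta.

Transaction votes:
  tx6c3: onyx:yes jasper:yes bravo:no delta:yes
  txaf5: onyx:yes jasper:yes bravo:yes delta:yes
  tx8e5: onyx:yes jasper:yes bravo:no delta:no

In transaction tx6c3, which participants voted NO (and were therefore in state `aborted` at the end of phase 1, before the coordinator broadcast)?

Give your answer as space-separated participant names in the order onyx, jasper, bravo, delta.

Txn tx6c3 phase 1: onyx yes -> prepared; jasper yes -> prepared; bravo no -> aborted; delta yes -> prepared

Answer: bravo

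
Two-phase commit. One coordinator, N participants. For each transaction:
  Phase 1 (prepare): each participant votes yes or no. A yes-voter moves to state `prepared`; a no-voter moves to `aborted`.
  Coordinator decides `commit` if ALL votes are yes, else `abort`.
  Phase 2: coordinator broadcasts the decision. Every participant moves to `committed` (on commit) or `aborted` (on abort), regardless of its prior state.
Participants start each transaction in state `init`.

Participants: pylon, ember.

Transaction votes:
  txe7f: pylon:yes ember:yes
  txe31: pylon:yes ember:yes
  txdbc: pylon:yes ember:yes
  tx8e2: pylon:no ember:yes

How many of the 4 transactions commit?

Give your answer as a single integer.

txe7f: all yes -> commit (commits=1)
txe31: all yes -> commit (commits=2)
txdbc: all yes -> commit (commits=3)
tx8e2: no from pylon -> abort (commits=3)

Answer: 3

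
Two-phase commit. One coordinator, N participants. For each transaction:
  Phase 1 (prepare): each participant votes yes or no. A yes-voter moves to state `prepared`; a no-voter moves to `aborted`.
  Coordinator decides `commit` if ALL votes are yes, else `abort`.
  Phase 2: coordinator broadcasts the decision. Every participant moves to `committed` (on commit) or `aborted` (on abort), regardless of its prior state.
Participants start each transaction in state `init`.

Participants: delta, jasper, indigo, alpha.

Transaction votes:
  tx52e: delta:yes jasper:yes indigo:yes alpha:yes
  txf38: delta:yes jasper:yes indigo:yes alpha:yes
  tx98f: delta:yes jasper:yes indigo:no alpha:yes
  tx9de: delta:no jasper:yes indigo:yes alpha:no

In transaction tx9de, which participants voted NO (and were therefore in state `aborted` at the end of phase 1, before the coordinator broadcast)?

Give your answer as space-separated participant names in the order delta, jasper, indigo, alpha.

Answer: delta alpha

Derivation:
Txn tx9de phase 1: delta no -> aborted; jasper yes -> prepared; indigo yes -> prepared; alpha no -> aborted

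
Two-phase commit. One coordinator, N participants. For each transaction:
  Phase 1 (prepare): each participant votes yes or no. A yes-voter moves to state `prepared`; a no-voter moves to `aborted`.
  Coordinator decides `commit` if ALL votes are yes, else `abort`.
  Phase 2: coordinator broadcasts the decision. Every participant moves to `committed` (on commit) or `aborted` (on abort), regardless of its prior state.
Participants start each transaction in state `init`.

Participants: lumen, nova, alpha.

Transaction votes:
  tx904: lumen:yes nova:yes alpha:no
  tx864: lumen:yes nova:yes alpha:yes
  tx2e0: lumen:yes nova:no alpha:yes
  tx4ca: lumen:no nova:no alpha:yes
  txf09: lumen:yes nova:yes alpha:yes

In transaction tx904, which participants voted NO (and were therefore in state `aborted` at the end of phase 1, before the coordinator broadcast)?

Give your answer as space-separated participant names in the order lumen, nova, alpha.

Answer: alpha

Derivation:
Txn tx904 phase 1: lumen yes -> prepared; nova yes -> prepared; alpha no -> aborted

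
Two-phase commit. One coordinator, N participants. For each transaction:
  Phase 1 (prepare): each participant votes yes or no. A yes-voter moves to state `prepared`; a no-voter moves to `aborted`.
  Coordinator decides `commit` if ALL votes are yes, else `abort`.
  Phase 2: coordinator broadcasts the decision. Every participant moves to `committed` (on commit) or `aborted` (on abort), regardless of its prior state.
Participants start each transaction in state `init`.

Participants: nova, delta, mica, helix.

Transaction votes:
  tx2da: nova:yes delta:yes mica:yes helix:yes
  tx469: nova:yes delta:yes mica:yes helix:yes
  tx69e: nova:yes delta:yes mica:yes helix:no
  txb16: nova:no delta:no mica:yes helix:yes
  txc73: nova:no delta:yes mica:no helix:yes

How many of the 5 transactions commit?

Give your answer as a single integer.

Answer: 2

Derivation:
tx2da: all yes -> commit (commits=1)
tx469: all yes -> commit (commits=2)
tx69e: no from helix -> abort (commits=2)
txb16: no from nova, delta -> abort (commits=2)
txc73: no from nova, mica -> abort (commits=2)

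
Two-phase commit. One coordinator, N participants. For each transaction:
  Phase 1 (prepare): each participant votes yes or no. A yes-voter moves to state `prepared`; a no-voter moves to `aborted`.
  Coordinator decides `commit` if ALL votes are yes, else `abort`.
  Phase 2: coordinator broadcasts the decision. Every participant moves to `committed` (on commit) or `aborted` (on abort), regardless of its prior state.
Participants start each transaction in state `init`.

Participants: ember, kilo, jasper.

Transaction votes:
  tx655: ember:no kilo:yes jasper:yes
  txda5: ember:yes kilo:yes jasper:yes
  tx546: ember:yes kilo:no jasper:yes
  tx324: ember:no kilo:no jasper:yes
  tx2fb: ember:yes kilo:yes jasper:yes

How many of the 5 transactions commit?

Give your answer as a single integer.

tx655: no from ember -> abort (commits=0)
txda5: all yes -> commit (commits=1)
tx546: no from kilo -> abort (commits=1)
tx324: no from ember, kilo -> abort (commits=1)
tx2fb: all yes -> commit (commits=2)

Answer: 2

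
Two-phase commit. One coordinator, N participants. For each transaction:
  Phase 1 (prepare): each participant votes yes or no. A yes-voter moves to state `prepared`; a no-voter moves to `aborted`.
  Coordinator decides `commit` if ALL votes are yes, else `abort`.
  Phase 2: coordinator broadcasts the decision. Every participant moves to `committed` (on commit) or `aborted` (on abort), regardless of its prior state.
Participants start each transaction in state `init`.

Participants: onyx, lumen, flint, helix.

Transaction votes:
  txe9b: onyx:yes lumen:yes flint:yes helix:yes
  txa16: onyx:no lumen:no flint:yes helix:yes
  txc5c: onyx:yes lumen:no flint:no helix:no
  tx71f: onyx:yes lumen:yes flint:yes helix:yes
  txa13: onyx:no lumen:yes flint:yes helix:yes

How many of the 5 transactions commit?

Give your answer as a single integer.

Answer: 2

Derivation:
txe9b: all yes -> commit (commits=1)
txa16: no from onyx, lumen -> abort (commits=1)
txc5c: no from lumen, flint, helix -> abort (commits=1)
tx71f: all yes -> commit (commits=2)
txa13: no from onyx -> abort (commits=2)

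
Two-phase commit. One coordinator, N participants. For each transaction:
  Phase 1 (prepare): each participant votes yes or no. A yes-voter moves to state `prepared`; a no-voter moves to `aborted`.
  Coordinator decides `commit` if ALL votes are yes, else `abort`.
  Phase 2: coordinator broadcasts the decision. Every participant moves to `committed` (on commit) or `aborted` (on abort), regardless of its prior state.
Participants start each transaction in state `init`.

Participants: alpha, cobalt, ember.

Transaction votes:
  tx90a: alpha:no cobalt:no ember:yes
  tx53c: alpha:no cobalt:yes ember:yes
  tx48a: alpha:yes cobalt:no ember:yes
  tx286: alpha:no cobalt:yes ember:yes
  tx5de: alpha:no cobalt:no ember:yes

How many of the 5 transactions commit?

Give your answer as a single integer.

Answer: 0

Derivation:
tx90a: no from alpha, cobalt -> abort (commits=0)
tx53c: no from alpha -> abort (commits=0)
tx48a: no from cobalt -> abort (commits=0)
tx286: no from alpha -> abort (commits=0)
tx5de: no from alpha, cobalt -> abort (commits=0)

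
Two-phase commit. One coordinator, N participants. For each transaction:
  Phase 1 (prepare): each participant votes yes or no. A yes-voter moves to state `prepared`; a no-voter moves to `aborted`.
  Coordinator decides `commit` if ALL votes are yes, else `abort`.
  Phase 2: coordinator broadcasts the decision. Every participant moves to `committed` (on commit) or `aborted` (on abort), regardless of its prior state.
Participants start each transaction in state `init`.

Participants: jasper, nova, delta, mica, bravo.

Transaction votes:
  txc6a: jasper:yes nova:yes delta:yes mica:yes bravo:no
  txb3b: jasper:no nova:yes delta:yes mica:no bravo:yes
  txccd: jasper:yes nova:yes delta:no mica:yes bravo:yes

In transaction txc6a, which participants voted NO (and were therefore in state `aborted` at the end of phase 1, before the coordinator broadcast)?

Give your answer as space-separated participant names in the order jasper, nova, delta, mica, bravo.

Txn txc6a phase 1: jasper yes -> prepared; nova yes -> prepared; delta yes -> prepared; mica yes -> prepared; bravo no -> aborted

Answer: bravo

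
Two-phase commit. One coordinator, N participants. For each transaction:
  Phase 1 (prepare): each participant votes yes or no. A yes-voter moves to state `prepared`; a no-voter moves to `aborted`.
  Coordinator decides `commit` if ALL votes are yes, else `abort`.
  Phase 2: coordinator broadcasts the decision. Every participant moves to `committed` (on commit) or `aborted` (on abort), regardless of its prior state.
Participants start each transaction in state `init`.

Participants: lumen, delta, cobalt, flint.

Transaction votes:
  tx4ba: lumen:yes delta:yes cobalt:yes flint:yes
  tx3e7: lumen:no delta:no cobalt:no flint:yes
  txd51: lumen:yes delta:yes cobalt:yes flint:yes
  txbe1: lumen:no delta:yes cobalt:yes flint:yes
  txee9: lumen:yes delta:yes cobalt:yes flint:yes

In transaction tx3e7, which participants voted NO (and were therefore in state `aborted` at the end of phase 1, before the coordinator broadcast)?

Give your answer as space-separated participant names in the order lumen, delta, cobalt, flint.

Answer: lumen delta cobalt

Derivation:
Txn tx3e7 phase 1: lumen no -> aborted; delta no -> aborted; cobalt no -> aborted; flint yes -> prepared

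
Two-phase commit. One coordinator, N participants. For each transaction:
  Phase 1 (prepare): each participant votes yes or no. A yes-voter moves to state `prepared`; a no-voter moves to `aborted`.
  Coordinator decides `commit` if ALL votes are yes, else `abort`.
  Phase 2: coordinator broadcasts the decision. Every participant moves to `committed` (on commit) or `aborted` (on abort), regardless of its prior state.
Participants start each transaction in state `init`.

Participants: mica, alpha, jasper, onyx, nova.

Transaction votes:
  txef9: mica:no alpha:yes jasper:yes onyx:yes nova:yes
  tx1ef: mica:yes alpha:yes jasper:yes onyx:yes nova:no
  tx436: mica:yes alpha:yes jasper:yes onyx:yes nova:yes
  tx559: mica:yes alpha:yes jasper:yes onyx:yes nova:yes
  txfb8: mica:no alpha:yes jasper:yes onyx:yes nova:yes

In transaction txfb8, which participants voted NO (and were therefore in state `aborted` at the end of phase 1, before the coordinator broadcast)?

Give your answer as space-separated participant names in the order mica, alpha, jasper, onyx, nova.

Answer: mica

Derivation:
Txn txfb8 phase 1: mica no -> aborted; alpha yes -> prepared; jasper yes -> prepared; onyx yes -> prepared; nova yes -> prepared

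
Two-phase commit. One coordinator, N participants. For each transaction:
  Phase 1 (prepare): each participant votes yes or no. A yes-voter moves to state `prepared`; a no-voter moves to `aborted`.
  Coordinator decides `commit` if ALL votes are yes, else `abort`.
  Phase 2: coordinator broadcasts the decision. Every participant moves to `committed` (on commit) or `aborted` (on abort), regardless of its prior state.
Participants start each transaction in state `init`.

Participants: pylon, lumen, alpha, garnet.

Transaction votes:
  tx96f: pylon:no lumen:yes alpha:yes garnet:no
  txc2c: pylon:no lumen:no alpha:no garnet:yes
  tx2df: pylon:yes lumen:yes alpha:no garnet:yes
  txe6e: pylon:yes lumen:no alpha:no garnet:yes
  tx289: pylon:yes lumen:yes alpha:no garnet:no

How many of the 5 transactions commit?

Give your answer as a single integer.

tx96f: no from pylon, garnet -> abort (commits=0)
txc2c: no from pylon, lumen, alpha -> abort (commits=0)
tx2df: no from alpha -> abort (commits=0)
txe6e: no from lumen, alpha -> abort (commits=0)
tx289: no from alpha, garnet -> abort (commits=0)

Answer: 0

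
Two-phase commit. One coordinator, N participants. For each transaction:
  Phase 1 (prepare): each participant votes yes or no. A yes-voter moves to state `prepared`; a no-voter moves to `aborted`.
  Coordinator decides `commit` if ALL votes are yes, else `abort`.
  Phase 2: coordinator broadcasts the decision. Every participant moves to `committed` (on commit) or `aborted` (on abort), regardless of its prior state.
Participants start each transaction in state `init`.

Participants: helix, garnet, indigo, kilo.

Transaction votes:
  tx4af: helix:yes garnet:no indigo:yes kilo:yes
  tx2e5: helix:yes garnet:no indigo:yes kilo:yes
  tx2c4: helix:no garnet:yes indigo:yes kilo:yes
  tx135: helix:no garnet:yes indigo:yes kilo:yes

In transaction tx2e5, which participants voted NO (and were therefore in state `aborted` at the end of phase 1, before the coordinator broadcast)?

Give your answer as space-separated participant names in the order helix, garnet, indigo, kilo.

Txn tx2e5 phase 1: helix yes -> prepared; garnet no -> aborted; indigo yes -> prepared; kilo yes -> prepared

Answer: garnet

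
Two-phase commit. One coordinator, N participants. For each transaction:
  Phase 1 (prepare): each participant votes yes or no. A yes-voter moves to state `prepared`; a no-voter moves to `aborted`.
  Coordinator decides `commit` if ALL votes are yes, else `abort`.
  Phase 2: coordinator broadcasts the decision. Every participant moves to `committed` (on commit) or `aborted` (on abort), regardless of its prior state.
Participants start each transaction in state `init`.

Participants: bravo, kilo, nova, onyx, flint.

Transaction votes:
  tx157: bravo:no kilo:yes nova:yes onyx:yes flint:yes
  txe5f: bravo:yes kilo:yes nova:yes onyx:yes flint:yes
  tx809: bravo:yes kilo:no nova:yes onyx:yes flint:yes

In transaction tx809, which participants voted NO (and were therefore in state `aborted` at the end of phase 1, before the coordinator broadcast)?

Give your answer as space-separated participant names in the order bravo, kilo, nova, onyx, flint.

Txn tx809 phase 1: bravo yes -> prepared; kilo no -> aborted; nova yes -> prepared; onyx yes -> prepared; flint yes -> prepared

Answer: kilo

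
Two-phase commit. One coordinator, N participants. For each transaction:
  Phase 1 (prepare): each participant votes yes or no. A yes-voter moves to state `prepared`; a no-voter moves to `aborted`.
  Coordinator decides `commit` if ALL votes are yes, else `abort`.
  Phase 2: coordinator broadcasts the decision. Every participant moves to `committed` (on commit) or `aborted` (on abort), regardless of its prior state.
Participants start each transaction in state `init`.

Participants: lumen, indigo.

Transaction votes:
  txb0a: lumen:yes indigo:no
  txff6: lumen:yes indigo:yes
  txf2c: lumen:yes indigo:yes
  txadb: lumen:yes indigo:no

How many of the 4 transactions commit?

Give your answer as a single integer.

Answer: 2

Derivation:
txb0a: no from indigo -> abort (commits=0)
txff6: all yes -> commit (commits=1)
txf2c: all yes -> commit (commits=2)
txadb: no from indigo -> abort (commits=2)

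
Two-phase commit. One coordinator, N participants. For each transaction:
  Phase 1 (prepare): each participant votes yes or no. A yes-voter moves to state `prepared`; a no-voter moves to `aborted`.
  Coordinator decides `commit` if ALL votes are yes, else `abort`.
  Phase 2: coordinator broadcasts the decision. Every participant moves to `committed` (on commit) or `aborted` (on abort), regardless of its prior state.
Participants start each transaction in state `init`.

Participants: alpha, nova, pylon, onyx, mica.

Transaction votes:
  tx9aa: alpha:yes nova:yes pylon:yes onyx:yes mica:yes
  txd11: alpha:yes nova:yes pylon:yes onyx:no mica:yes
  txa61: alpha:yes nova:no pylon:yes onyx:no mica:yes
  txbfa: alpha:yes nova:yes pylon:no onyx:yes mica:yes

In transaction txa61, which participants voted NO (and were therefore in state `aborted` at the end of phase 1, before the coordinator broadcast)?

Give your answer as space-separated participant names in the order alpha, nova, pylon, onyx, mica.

Txn txa61 phase 1: alpha yes -> prepared; nova no -> aborted; pylon yes -> prepared; onyx no -> aborted; mica yes -> prepared

Answer: nova onyx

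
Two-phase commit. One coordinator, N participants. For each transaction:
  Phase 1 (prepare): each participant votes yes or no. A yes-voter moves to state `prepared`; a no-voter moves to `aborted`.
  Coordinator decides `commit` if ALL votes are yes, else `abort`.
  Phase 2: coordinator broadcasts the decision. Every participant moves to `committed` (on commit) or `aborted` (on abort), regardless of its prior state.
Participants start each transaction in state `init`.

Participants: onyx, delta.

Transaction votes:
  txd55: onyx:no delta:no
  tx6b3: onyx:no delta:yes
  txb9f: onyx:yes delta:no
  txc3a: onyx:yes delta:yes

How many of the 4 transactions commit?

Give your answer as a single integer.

txd55: no from onyx, delta -> abort (commits=0)
tx6b3: no from onyx -> abort (commits=0)
txb9f: no from delta -> abort (commits=0)
txc3a: all yes -> commit (commits=1)

Answer: 1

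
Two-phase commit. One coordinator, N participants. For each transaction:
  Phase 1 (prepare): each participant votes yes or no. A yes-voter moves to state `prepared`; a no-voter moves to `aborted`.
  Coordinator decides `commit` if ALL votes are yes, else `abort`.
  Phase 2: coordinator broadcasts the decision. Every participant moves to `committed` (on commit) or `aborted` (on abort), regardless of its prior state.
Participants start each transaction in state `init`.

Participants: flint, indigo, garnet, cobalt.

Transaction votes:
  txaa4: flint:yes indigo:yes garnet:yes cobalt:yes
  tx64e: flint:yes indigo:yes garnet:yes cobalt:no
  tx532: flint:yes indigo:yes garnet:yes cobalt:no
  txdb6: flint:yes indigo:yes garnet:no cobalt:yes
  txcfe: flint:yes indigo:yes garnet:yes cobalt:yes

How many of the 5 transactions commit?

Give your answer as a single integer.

Answer: 2

Derivation:
txaa4: all yes -> commit (commits=1)
tx64e: no from cobalt -> abort (commits=1)
tx532: no from cobalt -> abort (commits=1)
txdb6: no from garnet -> abort (commits=1)
txcfe: all yes -> commit (commits=2)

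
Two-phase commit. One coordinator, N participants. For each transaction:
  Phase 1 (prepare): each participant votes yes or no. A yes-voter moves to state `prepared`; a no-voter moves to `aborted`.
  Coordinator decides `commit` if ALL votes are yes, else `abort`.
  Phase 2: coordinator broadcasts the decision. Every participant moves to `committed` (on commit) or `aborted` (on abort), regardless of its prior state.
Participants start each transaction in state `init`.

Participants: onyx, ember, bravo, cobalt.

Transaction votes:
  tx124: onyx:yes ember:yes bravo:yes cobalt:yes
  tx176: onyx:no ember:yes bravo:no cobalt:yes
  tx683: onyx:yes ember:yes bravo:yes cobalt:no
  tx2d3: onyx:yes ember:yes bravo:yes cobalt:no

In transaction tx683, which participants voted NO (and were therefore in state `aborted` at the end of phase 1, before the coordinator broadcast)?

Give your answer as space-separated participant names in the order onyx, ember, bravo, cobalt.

Answer: cobalt

Derivation:
Txn tx683 phase 1: onyx yes -> prepared; ember yes -> prepared; bravo yes -> prepared; cobalt no -> aborted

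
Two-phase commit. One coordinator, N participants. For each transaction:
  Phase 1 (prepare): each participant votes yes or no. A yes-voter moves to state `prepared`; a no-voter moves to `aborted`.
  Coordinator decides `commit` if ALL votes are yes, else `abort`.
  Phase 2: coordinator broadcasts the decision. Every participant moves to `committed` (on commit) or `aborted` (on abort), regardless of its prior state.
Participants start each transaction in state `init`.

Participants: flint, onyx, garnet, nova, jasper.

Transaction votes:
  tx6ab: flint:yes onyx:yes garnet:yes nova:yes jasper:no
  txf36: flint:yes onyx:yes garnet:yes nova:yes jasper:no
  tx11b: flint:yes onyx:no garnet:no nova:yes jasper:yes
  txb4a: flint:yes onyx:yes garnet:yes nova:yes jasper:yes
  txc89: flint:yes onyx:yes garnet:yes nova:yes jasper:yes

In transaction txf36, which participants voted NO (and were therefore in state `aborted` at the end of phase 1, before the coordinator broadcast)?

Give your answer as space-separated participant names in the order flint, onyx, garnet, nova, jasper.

Txn txf36 phase 1: flint yes -> prepared; onyx yes -> prepared; garnet yes -> prepared; nova yes -> prepared; jasper no -> aborted

Answer: jasper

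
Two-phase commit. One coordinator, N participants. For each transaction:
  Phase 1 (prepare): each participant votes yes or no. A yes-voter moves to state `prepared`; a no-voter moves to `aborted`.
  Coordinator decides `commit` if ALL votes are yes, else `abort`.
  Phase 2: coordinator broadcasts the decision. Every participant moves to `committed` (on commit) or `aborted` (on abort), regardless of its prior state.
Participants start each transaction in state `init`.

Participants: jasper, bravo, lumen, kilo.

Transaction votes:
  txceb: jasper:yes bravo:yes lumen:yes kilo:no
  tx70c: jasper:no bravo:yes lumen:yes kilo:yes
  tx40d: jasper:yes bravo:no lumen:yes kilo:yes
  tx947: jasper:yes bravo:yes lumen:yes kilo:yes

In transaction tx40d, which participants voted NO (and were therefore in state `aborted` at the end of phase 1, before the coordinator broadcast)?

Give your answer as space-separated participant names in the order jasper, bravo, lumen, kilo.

Answer: bravo

Derivation:
Txn tx40d phase 1: jasper yes -> prepared; bravo no -> aborted; lumen yes -> prepared; kilo yes -> prepared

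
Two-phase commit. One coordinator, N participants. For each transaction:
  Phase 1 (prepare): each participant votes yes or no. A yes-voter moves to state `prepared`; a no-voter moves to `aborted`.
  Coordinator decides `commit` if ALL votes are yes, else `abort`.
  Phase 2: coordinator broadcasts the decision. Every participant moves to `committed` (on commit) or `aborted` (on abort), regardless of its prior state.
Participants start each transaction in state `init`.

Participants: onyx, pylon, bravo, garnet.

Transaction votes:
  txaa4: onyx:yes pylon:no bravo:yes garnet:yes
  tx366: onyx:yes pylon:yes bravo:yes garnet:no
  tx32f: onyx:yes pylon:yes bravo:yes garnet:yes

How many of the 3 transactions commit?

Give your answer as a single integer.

Answer: 1

Derivation:
txaa4: no from pylon -> abort (commits=0)
tx366: no from garnet -> abort (commits=0)
tx32f: all yes -> commit (commits=1)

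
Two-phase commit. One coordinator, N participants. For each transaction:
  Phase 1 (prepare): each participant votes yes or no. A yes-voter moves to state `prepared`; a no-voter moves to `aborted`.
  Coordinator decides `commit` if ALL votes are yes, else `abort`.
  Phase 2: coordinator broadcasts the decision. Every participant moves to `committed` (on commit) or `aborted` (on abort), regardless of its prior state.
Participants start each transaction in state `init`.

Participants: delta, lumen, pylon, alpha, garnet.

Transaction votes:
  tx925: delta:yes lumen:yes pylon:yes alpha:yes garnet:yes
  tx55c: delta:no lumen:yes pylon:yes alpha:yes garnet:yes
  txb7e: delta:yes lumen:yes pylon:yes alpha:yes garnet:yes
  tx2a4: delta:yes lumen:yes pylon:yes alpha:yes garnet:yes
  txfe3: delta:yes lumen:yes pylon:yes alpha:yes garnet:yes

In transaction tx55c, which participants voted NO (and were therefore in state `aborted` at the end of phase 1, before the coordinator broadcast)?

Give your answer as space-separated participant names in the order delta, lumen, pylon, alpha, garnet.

Txn tx55c phase 1: delta no -> aborted; lumen yes -> prepared; pylon yes -> prepared; alpha yes -> prepared; garnet yes -> prepared

Answer: delta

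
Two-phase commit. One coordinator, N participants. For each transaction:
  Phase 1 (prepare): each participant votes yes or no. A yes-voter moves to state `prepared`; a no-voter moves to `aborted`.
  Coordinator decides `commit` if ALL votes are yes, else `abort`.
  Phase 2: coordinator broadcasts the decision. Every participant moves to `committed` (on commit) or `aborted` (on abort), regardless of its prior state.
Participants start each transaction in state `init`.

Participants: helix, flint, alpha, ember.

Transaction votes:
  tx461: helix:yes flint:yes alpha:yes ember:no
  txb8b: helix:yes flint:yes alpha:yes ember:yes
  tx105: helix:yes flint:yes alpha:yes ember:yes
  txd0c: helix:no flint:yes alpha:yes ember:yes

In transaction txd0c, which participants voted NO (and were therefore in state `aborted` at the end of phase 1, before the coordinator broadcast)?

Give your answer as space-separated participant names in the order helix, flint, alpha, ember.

Txn txd0c phase 1: helix no -> aborted; flint yes -> prepared; alpha yes -> prepared; ember yes -> prepared

Answer: helix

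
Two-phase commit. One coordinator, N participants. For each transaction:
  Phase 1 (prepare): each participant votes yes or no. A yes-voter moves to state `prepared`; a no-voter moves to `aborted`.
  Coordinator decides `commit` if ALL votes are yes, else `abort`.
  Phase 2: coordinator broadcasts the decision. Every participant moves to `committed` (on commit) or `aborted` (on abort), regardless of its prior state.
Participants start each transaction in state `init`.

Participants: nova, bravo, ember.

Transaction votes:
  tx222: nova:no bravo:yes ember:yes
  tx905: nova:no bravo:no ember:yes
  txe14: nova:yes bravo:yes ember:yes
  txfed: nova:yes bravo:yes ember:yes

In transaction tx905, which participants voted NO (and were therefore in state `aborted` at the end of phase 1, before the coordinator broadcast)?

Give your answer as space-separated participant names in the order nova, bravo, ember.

Txn tx905 phase 1: nova no -> aborted; bravo no -> aborted; ember yes -> prepared

Answer: nova bravo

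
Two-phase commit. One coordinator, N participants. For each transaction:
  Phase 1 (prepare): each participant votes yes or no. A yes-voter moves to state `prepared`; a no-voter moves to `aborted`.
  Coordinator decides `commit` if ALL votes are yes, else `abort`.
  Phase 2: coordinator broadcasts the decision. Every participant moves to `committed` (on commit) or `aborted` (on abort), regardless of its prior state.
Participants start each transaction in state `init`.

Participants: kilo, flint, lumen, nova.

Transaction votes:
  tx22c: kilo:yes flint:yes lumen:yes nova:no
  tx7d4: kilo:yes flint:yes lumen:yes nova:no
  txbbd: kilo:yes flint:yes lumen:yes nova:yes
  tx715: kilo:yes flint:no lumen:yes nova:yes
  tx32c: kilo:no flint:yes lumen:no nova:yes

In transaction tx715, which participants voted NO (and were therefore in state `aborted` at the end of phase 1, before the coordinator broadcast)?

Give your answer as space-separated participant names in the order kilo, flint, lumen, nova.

Answer: flint

Derivation:
Txn tx715 phase 1: kilo yes -> prepared; flint no -> aborted; lumen yes -> prepared; nova yes -> prepared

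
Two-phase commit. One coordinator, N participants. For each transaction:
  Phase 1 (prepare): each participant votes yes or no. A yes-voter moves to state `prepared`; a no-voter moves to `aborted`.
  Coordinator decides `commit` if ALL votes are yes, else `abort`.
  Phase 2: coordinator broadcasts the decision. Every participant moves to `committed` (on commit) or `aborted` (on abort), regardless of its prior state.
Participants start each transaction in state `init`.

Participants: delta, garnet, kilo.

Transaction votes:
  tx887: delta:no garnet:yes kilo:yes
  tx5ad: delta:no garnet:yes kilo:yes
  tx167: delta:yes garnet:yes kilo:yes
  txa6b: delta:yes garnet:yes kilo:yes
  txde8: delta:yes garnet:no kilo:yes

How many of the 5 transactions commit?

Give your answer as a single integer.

Answer: 2

Derivation:
tx887: no from delta -> abort (commits=0)
tx5ad: no from delta -> abort (commits=0)
tx167: all yes -> commit (commits=1)
txa6b: all yes -> commit (commits=2)
txde8: no from garnet -> abort (commits=2)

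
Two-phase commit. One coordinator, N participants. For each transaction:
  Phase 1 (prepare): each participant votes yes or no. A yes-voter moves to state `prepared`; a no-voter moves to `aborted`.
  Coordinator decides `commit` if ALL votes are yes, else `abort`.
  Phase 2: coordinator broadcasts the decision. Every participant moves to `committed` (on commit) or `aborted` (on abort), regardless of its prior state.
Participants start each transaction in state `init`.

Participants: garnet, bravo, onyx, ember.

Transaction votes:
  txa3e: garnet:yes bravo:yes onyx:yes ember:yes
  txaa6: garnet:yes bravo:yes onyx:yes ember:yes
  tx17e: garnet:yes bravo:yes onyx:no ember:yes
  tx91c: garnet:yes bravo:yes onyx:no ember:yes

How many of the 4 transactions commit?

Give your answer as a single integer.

Answer: 2

Derivation:
txa3e: all yes -> commit (commits=1)
txaa6: all yes -> commit (commits=2)
tx17e: no from onyx -> abort (commits=2)
tx91c: no from onyx -> abort (commits=2)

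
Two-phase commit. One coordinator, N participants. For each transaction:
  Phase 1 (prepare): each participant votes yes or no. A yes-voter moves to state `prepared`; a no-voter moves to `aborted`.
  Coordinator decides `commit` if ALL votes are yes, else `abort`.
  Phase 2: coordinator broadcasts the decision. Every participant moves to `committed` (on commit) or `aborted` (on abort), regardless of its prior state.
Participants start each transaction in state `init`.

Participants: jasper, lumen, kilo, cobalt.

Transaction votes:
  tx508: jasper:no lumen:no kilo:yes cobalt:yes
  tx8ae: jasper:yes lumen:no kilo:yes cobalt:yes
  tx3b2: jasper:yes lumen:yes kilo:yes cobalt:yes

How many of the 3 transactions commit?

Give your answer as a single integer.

Answer: 1

Derivation:
tx508: no from jasper, lumen -> abort (commits=0)
tx8ae: no from lumen -> abort (commits=0)
tx3b2: all yes -> commit (commits=1)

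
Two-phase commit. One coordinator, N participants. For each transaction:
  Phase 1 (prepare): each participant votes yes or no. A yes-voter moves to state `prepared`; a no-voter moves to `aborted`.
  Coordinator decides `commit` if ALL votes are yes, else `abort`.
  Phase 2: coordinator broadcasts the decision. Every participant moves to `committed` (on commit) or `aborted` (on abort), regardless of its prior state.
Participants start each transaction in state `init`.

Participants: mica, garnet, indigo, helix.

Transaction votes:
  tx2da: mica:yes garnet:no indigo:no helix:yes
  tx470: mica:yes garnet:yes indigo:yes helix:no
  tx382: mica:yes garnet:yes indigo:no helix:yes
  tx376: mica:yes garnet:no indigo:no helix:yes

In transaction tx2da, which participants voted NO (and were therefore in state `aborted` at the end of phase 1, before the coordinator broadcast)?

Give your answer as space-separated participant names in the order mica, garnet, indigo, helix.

Answer: garnet indigo

Derivation:
Txn tx2da phase 1: mica yes -> prepared; garnet no -> aborted; indigo no -> aborted; helix yes -> prepared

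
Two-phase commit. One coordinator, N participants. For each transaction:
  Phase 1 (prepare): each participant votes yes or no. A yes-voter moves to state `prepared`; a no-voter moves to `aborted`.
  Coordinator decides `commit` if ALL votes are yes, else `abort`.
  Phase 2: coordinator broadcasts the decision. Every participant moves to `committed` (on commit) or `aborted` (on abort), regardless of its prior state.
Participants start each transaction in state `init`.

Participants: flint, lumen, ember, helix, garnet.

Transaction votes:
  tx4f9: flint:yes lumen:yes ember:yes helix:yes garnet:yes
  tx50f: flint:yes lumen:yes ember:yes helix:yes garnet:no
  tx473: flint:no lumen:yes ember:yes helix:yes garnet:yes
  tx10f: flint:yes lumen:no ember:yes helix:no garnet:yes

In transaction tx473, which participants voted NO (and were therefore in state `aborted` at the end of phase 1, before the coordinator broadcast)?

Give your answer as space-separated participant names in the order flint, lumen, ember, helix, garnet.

Answer: flint

Derivation:
Txn tx473 phase 1: flint no -> aborted; lumen yes -> prepared; ember yes -> prepared; helix yes -> prepared; garnet yes -> prepared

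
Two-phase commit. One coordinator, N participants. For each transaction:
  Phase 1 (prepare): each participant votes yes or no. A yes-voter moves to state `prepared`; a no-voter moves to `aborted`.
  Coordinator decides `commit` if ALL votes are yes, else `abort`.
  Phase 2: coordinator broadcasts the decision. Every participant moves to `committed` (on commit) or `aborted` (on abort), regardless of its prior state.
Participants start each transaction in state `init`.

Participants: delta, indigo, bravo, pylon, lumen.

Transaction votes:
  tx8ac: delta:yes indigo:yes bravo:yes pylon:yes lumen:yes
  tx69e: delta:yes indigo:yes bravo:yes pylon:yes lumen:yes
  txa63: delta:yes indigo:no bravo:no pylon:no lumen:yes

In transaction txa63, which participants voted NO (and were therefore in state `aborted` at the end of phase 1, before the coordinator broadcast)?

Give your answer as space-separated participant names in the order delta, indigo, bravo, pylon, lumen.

Answer: indigo bravo pylon

Derivation:
Txn txa63 phase 1: delta yes -> prepared; indigo no -> aborted; bravo no -> aborted; pylon no -> aborted; lumen yes -> prepared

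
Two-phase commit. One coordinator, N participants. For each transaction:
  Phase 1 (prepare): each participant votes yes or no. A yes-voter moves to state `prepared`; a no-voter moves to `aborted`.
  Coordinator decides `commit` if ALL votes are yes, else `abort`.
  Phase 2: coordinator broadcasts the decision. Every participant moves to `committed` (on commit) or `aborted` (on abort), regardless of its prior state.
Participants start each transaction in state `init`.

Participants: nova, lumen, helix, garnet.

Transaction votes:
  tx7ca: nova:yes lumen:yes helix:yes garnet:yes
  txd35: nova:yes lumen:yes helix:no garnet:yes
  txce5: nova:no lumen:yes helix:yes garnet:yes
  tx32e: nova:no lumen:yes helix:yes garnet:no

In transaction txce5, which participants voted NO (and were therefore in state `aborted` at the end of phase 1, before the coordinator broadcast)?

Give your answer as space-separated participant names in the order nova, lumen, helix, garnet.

Txn txce5 phase 1: nova no -> aborted; lumen yes -> prepared; helix yes -> prepared; garnet yes -> prepared

Answer: nova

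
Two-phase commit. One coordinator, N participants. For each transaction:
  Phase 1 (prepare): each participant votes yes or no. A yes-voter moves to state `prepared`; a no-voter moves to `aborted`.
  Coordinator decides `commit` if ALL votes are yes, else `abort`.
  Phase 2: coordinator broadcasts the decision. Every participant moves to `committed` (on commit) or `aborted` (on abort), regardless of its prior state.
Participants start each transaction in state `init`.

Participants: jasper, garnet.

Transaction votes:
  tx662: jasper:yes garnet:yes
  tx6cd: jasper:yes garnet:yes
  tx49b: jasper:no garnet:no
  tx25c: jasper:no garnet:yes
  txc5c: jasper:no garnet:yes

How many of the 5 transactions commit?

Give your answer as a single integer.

Answer: 2

Derivation:
tx662: all yes -> commit (commits=1)
tx6cd: all yes -> commit (commits=2)
tx49b: no from jasper, garnet -> abort (commits=2)
tx25c: no from jasper -> abort (commits=2)
txc5c: no from jasper -> abort (commits=2)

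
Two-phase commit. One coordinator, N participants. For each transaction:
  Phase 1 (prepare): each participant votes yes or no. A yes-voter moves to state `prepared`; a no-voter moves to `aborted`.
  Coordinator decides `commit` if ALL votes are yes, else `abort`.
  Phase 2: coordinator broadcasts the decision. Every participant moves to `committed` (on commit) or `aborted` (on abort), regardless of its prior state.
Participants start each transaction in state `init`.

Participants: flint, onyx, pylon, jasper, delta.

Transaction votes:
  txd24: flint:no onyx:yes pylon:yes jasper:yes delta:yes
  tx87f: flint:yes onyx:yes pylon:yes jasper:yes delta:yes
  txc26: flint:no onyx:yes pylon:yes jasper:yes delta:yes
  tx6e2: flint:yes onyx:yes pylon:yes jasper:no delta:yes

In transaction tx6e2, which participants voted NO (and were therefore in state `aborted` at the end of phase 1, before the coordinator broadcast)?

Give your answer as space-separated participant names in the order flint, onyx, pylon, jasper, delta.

Txn tx6e2 phase 1: flint yes -> prepared; onyx yes -> prepared; pylon yes -> prepared; jasper no -> aborted; delta yes -> prepared

Answer: jasper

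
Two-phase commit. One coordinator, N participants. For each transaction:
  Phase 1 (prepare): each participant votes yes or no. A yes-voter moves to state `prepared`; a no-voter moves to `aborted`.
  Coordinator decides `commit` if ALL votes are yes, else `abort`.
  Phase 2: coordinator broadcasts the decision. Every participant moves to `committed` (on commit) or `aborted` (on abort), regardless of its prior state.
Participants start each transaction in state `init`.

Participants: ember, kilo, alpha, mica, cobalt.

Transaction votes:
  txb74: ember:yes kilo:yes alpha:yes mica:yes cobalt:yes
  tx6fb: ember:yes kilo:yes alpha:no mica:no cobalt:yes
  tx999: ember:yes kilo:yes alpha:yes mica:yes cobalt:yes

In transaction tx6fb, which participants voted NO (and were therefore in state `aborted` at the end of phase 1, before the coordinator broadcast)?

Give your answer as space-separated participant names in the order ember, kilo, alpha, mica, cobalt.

Answer: alpha mica

Derivation:
Txn tx6fb phase 1: ember yes -> prepared; kilo yes -> prepared; alpha no -> aborted; mica no -> aborted; cobalt yes -> prepared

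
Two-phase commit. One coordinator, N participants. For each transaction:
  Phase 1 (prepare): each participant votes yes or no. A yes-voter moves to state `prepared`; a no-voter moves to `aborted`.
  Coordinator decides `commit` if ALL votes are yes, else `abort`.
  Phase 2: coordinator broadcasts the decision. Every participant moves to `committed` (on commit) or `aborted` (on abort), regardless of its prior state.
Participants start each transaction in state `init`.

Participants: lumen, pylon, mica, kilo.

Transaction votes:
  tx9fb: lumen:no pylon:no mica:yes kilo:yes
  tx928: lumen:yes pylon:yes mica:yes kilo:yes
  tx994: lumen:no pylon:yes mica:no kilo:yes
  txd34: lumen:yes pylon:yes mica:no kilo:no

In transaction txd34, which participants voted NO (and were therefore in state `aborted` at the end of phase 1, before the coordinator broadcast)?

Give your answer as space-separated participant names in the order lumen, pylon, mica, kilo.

Answer: mica kilo

Derivation:
Txn txd34 phase 1: lumen yes -> prepared; pylon yes -> prepared; mica no -> aborted; kilo no -> aborted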